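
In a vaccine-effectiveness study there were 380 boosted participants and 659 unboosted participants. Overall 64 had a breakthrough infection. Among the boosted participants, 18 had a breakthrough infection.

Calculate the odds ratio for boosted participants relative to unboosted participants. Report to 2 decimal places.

boosted participants without the outcome: 380 − 18 = 362
unboosted participants with the outcome: 64 − 18 = 46
unboosted participants without the outcome: 659 − 46 = 613
odds, boosted participants = 18/362 = 0.04972
odds, unboosted participants = 46/613 = 0.07504
OR = 0.04972 / 0.07504 = 0.66

OR: 0.66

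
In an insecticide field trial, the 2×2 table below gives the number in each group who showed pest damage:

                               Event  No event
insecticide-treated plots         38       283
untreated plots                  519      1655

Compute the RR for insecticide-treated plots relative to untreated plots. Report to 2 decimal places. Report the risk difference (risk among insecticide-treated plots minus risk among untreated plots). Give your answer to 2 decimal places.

RR = 0.50; RD = -0.12

risk, insecticide-treated plots = 38/321 = 0.1184
risk, untreated plots = 519/2174 = 0.2387
RR = 0.1184 / 0.2387 = 0.50
risk difference = 0.1184 − 0.2387 = -0.12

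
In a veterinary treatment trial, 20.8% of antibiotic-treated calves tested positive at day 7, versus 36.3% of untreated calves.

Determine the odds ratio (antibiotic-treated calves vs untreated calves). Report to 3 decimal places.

0.461

odds, antibiotic-treated calves = 0.2080/0.7920 = 0.2626
odds, untreated calves = 0.3630/0.6370 = 0.5699
OR = 0.2626 / 0.5699 = 0.461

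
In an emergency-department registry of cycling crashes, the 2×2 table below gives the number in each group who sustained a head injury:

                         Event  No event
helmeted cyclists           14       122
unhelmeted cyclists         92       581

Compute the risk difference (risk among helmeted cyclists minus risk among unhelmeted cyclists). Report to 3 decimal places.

risk, helmeted cyclists = 14/136 = 0.1029
risk, unhelmeted cyclists = 92/673 = 0.1367
risk difference = 0.1029 − 0.1367 = -0.034

RD: -0.034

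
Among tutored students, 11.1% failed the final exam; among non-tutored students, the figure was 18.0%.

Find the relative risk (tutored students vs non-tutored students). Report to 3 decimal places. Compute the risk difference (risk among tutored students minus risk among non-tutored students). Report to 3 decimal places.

RR = 0.1110 / 0.1800 = 0.617
risk difference = 0.1110 − 0.1800 = -0.069

RR = 0.617; RD = -0.069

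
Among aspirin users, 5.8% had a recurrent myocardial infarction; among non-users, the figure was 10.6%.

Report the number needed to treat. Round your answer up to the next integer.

absolute risk difference = 0.048000
1 / 0.048000 = 20.833 → round up → 21

21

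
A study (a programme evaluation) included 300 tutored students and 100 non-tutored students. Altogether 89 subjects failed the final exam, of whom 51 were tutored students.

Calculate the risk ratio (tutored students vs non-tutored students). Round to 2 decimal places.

tutored students without the outcome: 300 − 51 = 249
non-tutored students with the outcome: 89 − 51 = 38
non-tutored students without the outcome: 100 − 38 = 62
risk, tutored students = 51/300 = 0.1700
risk, non-tutored students = 38/100 = 0.3800
RR = 0.1700 / 0.3800 = 0.45

0.45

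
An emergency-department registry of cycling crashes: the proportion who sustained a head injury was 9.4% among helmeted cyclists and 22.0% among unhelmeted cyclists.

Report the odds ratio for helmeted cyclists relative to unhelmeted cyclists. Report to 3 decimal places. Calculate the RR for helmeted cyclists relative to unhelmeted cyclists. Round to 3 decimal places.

odds, helmeted cyclists = 0.0940/0.9060 = 0.1038
odds, unhelmeted cyclists = 0.2200/0.7800 = 0.2821
OR = 0.1038 / 0.2821 = 0.368
RR = 0.0940 / 0.2200 = 0.427

OR = 0.368; RR = 0.427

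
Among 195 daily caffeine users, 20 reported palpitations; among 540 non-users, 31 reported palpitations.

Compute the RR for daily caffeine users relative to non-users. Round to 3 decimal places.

1.787

risk, daily caffeine users = 20/195 = 0.1026
risk, non-users = 31/540 = 0.0574
RR = 0.1026 / 0.0574 = 1.787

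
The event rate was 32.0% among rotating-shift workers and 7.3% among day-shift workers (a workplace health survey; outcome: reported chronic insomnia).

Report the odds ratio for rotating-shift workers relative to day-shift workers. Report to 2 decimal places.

odds, rotating-shift workers = 0.3200/0.6800 = 0.4706
odds, day-shift workers = 0.0730/0.9270 = 0.0787
OR = 0.4706 / 0.0787 = 5.98

5.98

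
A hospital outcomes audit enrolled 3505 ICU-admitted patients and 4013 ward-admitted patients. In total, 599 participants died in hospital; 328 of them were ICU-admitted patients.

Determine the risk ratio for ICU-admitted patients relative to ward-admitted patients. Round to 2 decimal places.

1.39

ICU-admitted patients without the outcome: 3505 − 328 = 3177
ward-admitted patients with the outcome: 599 − 328 = 271
ward-admitted patients without the outcome: 4013 − 271 = 3742
risk, ICU-admitted patients = 328/3505 = 0.0936
risk, ward-admitted patients = 271/4013 = 0.0675
RR = 0.0936 / 0.0675 = 1.39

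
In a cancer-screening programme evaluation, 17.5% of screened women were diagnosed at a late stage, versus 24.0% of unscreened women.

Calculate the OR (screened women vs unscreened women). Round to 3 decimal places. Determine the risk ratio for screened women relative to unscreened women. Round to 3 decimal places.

OR = 0.672; RR = 0.729

odds, screened women = 0.1750/0.8250 = 0.2121
odds, unscreened women = 0.2400/0.7600 = 0.3158
OR = 0.2121 / 0.3158 = 0.672
RR = 0.1750 / 0.2400 = 0.729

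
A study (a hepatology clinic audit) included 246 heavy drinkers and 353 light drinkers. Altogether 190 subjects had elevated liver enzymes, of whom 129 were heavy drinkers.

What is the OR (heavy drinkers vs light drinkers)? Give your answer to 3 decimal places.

heavy drinkers without the outcome: 246 − 129 = 117
light drinkers with the outcome: 190 − 129 = 61
light drinkers without the outcome: 353 − 61 = 292
OR = (129 × 292) / (117 × 61) = 37668/7137 ≈ 5.278

OR: 5.278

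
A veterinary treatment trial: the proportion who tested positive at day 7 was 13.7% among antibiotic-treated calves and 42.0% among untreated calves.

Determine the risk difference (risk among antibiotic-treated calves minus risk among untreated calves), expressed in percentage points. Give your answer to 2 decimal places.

risk difference = 0.1370 − 0.4200 = -0.2830 → -28.30 percentage points

RD = -28.30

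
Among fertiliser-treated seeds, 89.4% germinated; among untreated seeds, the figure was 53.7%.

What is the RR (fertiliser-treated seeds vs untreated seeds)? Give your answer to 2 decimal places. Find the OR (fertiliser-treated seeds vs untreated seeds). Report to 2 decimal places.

RR = 0.8940 / 0.5370 = 1.66
odds, fertiliser-treated seeds = 0.8940/0.1060 = 8.4340
odds, untreated seeds = 0.5370/0.4630 = 1.1598
OR = 8.4340 / 1.1598 = 7.27

RR = 1.66; OR = 7.27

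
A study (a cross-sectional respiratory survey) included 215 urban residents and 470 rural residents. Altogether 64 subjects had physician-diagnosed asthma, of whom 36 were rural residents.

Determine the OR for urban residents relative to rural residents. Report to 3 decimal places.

urban residents with the outcome: 64 − 36 = 28
urban residents without the outcome: 215 − 28 = 187
rural residents without the outcome: 470 − 36 = 434
OR = (28 × 434) / (187 × 36) = 12152/6732 ≈ 1.805

1.805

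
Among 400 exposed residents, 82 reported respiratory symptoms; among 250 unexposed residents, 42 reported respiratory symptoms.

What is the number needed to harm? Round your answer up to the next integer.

risk, exposed residents = 82/400 = 0.205000
risk, unexposed residents = 42/250 = 0.168000
absolute risk difference = 0.037000
1 / 0.037000 = 27.027 → round up → 28

NNH: 28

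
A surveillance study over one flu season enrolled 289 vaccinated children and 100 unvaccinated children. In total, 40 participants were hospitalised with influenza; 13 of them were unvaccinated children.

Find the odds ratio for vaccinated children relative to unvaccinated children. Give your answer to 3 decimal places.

vaccinated children with the outcome: 40 − 13 = 27
vaccinated children without the outcome: 289 − 27 = 262
unvaccinated children without the outcome: 100 − 13 = 87
odds, vaccinated children = 27/262 = 0.1031
odds, unvaccinated children = 13/87 = 0.1494
OR = 0.1031 / 0.1494 = 0.690

0.690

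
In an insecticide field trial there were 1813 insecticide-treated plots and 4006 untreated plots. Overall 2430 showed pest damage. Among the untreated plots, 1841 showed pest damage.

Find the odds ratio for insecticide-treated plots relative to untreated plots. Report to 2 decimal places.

OR ≈ 0.57

insecticide-treated plots with the outcome: 2430 − 1841 = 589
insecticide-treated plots without the outcome: 1813 − 589 = 1224
untreated plots without the outcome: 4006 − 1841 = 2165
OR = (589 × 2165) / (1224 × 1841) = 1275185/2253384 ≈ 0.57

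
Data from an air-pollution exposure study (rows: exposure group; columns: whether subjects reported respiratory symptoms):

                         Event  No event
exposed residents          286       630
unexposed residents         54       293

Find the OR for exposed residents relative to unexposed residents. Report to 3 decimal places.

odds, exposed residents = 286/630 = 0.4540
odds, unexposed residents = 54/293 = 0.1843
OR = 0.4540 / 0.1843 = 2.463

OR: 2.463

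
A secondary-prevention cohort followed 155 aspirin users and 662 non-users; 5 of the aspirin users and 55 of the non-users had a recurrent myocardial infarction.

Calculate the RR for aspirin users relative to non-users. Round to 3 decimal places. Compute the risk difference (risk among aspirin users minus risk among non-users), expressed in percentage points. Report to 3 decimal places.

risk, aspirin users = 5/155 = 0.03226
risk, non-users = 55/662 = 0.08308
RR = 0.03226 / 0.08308 = 0.388
risk difference = 0.03226 − 0.08308 = -0.05082 → -5.082 percentage points

RR = 0.388; RD = -5.082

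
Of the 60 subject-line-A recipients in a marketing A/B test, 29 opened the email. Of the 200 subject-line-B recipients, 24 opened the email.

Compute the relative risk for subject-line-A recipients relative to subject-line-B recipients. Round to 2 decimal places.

4.03

risk, subject-line-A recipients = 29/60 = 0.4833
risk, subject-line-B recipients = 24/200 = 0.1200
RR = 0.4833 / 0.1200 = 4.03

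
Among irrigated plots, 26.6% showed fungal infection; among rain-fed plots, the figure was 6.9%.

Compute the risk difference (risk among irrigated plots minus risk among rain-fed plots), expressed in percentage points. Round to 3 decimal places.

risk difference = 0.2660 − 0.0690 = 0.1970 → 19.700 percentage points

19.700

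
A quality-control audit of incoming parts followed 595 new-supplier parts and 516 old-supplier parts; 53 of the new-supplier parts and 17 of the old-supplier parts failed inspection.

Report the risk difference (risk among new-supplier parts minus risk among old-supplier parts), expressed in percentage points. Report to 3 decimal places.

RD = 5.613

risk, new-supplier parts = 53/595 = 0.08908
risk, old-supplier parts = 17/516 = 0.03295
risk difference = 0.08908 − 0.03295 = 0.05613 → 5.613 percentage points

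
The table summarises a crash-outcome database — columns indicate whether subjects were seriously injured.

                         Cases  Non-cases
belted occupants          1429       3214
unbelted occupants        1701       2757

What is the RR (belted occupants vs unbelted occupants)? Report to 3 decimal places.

RR ≈ 0.807

risk, belted occupants = 1429/4643 = 0.3078
risk, unbelted occupants = 1701/4458 = 0.3816
RR = 0.3078 / 0.3816 = 0.807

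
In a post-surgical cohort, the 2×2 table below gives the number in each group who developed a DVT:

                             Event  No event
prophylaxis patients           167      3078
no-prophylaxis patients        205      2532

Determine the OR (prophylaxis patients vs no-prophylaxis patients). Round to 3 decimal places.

OR ≈ 0.670

odds, prophylaxis patients = 167/3078 = 0.0543
odds, no-prophylaxis patients = 205/2532 = 0.0810
OR = 0.0543 / 0.0810 = 0.670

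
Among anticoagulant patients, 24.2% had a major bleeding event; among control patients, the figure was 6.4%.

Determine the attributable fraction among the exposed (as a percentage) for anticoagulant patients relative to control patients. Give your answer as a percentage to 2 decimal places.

AR% = (0.2420 − 0.0640) / 0.2420 = 0.7355 → 73.55%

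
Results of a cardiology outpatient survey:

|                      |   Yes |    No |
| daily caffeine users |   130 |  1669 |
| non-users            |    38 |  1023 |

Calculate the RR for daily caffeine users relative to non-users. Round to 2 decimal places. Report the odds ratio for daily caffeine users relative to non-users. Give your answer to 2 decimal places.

risk, daily caffeine users = 130/1799 = 0.07226
risk, non-users = 38/1061 = 0.03582
RR = 0.07226 / 0.03582 = 2.02
odds, daily caffeine users = 130/1669 = 0.07789
odds, non-users = 38/1023 = 0.03715
OR = 0.07789 / 0.03715 = 2.10

RR = 2.02; OR = 2.10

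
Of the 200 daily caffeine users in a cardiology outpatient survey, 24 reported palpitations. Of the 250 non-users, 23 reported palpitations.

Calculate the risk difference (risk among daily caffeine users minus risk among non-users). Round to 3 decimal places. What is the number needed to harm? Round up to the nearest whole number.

risk, daily caffeine users = 24/200 = 0.1200
risk, non-users = 23/250 = 0.0920
risk difference = 0.1200 − 0.0920 = 0.028
absolute risk difference = 0.028000
1 / 0.028000 = 35.714 → round up → 36

RD = 0.028; NNH = 36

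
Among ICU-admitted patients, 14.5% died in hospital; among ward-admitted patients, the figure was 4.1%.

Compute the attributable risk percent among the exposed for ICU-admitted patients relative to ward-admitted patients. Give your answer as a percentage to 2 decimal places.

AR% = (0.14500 − 0.04100) / 0.14500 = 0.7172 → 71.72%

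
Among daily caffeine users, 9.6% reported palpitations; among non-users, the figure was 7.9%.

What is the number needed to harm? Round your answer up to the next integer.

59

absolute risk difference = 0.017000
1 / 0.017000 = 58.824 → round up → 59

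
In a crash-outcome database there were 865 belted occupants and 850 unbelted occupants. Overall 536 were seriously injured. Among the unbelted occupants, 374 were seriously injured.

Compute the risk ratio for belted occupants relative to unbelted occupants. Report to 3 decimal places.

belted occupants with the outcome: 536 − 374 = 162
belted occupants without the outcome: 865 − 162 = 703
unbelted occupants without the outcome: 850 − 374 = 476
risk, belted occupants = 162/865 = 0.1873
risk, unbelted occupants = 374/850 = 0.4400
RR = 0.1873 / 0.4400 = 0.426

RR: 0.426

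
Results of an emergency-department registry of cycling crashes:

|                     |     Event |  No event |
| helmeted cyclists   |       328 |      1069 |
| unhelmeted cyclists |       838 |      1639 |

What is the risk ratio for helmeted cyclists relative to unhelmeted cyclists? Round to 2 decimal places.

RR ≈ 0.69

risk, helmeted cyclists = 328/1397 = 0.2348
risk, unhelmeted cyclists = 838/2477 = 0.3383
RR = 0.2348 / 0.3383 = 0.69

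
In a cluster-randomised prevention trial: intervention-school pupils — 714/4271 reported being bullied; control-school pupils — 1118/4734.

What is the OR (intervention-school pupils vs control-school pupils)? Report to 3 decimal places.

OR = (714 × 3616) / (3557 × 1118) = 2581824/3976726 ≈ 0.649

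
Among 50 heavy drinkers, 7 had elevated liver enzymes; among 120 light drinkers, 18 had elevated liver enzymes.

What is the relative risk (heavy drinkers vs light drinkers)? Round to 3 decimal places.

risk, heavy drinkers = 7/50 = 0.1400
risk, light drinkers = 18/120 = 0.1500
RR = 0.1400 / 0.1500 = 0.933

RR = 0.933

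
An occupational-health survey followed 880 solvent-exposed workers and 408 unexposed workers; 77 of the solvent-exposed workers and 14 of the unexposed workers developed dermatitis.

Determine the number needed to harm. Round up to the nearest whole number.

risk, solvent-exposed workers = 77/880 = 0.087500
risk, unexposed workers = 14/408 = 0.034314
absolute risk difference = 0.053186
1 / 0.053186 = 18.802 → round up → 19

19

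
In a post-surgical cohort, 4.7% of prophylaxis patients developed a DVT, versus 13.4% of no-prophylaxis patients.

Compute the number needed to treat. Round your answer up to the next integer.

absolute risk difference = 0.087000
1 / 0.087000 = 11.494 → round up → 12

NNT ≈ 12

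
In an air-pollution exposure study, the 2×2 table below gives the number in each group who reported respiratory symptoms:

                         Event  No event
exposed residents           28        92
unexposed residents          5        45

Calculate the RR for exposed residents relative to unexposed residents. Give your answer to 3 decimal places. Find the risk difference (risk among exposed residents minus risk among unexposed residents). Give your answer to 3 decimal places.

RR = 2.333; RD = 0.133

risk, exposed residents = 28/120 = 0.2333
risk, unexposed residents = 5/50 = 0.1000
RR = 0.2333 / 0.1000 = 2.333
risk difference = 0.2333 − 0.1000 = 0.133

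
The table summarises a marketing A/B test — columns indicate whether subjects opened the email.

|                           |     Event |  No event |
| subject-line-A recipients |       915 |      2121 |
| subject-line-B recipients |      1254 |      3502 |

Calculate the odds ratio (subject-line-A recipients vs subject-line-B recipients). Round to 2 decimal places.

OR = (915 × 3502) / (2121 × 1254) = 3204330/2659734 ≈ 1.20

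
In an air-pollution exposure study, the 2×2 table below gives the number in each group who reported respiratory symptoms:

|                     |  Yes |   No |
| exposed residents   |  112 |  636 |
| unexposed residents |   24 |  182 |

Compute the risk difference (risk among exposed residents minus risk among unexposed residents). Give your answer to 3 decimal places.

risk, exposed residents = 112/748 = 0.1497
risk, unexposed residents = 24/206 = 0.1165
risk difference = 0.1497 − 0.1165 = 0.033

0.033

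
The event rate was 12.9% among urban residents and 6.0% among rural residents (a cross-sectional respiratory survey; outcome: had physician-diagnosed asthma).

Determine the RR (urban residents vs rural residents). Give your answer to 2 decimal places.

RR = 0.1290 / 0.0600 = 2.15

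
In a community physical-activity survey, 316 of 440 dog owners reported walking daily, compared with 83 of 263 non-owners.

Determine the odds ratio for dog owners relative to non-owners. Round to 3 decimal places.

OR = (316 × 180) / (124 × 83) = 56880/10292 ≈ 5.527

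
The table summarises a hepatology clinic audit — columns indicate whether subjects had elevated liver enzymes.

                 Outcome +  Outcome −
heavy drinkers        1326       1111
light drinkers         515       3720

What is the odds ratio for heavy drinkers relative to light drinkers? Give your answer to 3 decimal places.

OR = (1326 × 3720) / (1111 × 515) = 4932720/572165 ≈ 8.621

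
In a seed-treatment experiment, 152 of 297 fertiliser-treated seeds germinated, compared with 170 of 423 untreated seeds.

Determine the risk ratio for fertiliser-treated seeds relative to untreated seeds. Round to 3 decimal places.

risk, fertiliser-treated seeds = 152/297 = 0.5118
risk, untreated seeds = 170/423 = 0.4019
RR = 0.5118 / 0.4019 = 1.273

RR ≈ 1.273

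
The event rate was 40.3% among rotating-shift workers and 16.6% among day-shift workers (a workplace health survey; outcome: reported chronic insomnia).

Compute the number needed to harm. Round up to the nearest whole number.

absolute risk difference = 0.237000
1 / 0.237000 = 4.219 → round up → 5

5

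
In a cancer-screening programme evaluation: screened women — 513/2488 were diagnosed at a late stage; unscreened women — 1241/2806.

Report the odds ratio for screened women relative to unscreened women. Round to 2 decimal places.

OR = (513 × 1565) / (1975 × 1241) = 802845/2450975 ≈ 0.33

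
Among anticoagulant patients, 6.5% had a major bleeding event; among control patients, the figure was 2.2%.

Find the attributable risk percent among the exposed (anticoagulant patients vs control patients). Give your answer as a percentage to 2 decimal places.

AR% = (0.06500 − 0.02200) / 0.06500 = 0.6615 → 66.15%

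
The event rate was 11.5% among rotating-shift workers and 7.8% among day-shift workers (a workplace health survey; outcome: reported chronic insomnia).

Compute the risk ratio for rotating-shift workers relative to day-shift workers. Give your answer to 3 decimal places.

RR = 0.1150 / 0.0780 = 1.474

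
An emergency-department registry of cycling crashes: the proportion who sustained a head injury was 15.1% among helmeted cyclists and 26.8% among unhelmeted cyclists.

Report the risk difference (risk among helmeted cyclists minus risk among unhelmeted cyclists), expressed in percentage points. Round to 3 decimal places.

RD = -11.700

risk difference = 0.1510 − 0.2680 = -0.1170 → -11.700 percentage points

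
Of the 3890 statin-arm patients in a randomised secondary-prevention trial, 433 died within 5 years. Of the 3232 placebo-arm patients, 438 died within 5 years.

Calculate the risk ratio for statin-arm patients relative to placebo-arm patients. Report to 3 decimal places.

RR: 0.821

risk, statin-arm patients = 433/3890 = 0.1113
risk, placebo-arm patients = 438/3232 = 0.1355
RR = 0.1113 / 0.1355 = 0.821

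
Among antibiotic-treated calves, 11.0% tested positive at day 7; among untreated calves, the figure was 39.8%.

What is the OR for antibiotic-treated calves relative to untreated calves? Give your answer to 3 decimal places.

odds, antibiotic-treated calves = 0.1100/0.8900 = 0.1236
odds, untreated calves = 0.3980/0.6020 = 0.6611
OR = 0.1236 / 0.6611 = 0.187

0.187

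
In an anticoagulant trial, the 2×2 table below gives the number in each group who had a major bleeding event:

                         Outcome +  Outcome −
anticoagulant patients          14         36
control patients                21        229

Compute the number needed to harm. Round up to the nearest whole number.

risk, anticoagulant patients = 14/50 = 0.280000
risk, control patients = 21/250 = 0.084000
absolute risk difference = 0.196000
1 / 0.196000 = 5.102 → round up → 6

6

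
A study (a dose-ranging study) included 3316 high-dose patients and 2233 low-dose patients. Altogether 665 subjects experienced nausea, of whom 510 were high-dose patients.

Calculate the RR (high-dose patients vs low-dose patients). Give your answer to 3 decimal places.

RR ≈ 2.216

high-dose patients without the outcome: 3316 − 510 = 2806
low-dose patients with the outcome: 665 − 510 = 155
low-dose patients without the outcome: 2233 − 155 = 2078
risk, high-dose patients = 510/3316 = 0.1538
risk, low-dose patients = 155/2233 = 0.0694
RR = 0.1538 / 0.0694 = 2.216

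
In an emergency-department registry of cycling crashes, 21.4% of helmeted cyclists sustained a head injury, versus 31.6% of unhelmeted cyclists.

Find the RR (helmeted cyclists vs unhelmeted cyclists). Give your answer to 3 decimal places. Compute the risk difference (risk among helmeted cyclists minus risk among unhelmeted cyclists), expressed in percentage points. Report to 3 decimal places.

RR = 0.2140 / 0.3160 = 0.677
risk difference = 0.2140 − 0.3160 = -0.1020 → -10.200 percentage points

RR = 0.677; RD = -10.200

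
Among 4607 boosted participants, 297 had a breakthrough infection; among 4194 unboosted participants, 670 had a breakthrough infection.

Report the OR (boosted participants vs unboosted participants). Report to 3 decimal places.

OR = (297 × 3524) / (4310 × 670) = 1046628/2887700 ≈ 0.362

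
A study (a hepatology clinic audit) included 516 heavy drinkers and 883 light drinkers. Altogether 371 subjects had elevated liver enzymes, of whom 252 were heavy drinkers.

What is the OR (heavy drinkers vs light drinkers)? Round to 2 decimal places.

OR ≈ 6.13

heavy drinkers without the outcome: 516 − 252 = 264
light drinkers with the outcome: 371 − 252 = 119
light drinkers without the outcome: 883 − 119 = 764
OR = (252 × 764) / (264 × 119) = 192528/31416 ≈ 6.13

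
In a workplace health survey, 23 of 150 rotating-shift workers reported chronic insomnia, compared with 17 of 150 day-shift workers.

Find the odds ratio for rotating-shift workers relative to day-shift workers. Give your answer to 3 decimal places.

odds, rotating-shift workers = 23/127 = 0.1811
odds, day-shift workers = 17/133 = 0.1278
OR = 0.1811 / 0.1278 = 1.417

OR ≈ 1.417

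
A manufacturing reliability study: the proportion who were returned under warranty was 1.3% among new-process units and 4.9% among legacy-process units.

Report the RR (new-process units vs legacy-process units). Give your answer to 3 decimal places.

RR = 0.01300 / 0.04900 = 0.265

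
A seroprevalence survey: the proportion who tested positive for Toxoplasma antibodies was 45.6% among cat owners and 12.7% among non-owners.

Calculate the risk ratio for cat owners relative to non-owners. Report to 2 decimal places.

RR = 0.4560 / 0.1270 = 3.59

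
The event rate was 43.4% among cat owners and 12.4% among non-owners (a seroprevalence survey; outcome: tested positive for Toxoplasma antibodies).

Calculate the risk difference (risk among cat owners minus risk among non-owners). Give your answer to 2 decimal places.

risk difference = 0.4340 − 0.1240 = 0.31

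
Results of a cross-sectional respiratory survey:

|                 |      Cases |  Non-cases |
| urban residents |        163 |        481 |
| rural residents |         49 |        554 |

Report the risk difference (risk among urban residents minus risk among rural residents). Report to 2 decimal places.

risk, urban residents = 163/644 = 0.2531
risk, rural residents = 49/603 = 0.0813
risk difference = 0.2531 − 0.0813 = 0.17

RD: 0.17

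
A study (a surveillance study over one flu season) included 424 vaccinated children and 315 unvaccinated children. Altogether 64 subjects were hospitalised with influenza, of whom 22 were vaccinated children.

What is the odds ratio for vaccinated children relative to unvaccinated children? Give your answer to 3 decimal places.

vaccinated children without the outcome: 424 − 22 = 402
unvaccinated children with the outcome: 64 − 22 = 42
unvaccinated children without the outcome: 315 − 42 = 273
OR = (22 × 273) / (402 × 42) = 6006/16884 ≈ 0.356

0.356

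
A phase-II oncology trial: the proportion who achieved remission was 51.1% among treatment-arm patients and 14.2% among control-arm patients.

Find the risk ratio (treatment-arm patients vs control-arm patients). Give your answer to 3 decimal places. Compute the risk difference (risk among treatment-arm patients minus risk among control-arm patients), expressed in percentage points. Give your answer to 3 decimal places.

RR = 3.599; RD = 36.900

RR = 0.5110 / 0.1420 = 3.599
risk difference = 0.5110 − 0.1420 = 0.3690 → 36.900 percentage points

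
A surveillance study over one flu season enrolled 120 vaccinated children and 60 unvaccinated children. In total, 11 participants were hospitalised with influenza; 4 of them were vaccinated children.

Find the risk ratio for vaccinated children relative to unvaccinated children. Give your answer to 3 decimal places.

vaccinated children without the outcome: 120 − 4 = 116
unvaccinated children with the outcome: 11 − 4 = 7
unvaccinated children without the outcome: 60 − 7 = 53
risk, vaccinated children = 4/120 = 0.03333
risk, unvaccinated children = 7/60 = 0.11667
RR = 0.03333 / 0.11667 = 0.286

RR = 0.286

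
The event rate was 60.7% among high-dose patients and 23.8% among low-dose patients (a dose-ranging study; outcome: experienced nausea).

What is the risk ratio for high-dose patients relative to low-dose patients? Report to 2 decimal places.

RR = 0.6070 / 0.2380 = 2.55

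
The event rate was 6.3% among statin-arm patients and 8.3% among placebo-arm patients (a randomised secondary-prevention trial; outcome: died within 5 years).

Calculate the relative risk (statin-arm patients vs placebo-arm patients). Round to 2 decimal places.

RR = 0.0630 / 0.0830 = 0.76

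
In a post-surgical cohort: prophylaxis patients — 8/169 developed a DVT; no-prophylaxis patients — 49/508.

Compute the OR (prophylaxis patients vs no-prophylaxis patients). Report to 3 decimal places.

odds, prophylaxis patients = 8/161 = 0.04969
odds, no-prophylaxis patients = 49/459 = 0.10675
OR = 0.04969 / 0.10675 = 0.465

0.465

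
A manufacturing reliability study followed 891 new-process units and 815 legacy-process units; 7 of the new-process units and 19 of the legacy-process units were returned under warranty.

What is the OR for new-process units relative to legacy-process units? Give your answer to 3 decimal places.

OR = (7 × 796) / (884 × 19) = 5572/16796 ≈ 0.332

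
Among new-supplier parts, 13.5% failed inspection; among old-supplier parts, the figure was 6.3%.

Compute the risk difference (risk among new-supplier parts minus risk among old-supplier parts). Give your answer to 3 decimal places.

risk difference = 0.1350 − 0.0630 = 0.072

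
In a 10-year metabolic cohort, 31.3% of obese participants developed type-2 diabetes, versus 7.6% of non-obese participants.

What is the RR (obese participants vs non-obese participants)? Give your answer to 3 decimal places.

RR = 0.3130 / 0.0760 = 4.118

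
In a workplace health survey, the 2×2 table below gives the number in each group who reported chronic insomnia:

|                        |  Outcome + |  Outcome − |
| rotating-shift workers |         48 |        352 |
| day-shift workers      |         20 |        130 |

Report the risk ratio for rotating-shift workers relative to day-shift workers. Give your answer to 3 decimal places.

0.900

risk, rotating-shift workers = 48/400 = 0.1200
risk, day-shift workers = 20/150 = 0.1333
RR = 0.1200 / 0.1333 = 0.900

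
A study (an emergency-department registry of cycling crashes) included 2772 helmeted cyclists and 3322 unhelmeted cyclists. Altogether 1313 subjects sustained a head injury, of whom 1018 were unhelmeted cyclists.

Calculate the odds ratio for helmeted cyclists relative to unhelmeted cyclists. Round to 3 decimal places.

0.270

helmeted cyclists with the outcome: 1313 − 1018 = 295
helmeted cyclists without the outcome: 2772 − 295 = 2477
unhelmeted cyclists without the outcome: 3322 − 1018 = 2304
OR = (295 × 2304) / (2477 × 1018) = 679680/2521586 ≈ 0.270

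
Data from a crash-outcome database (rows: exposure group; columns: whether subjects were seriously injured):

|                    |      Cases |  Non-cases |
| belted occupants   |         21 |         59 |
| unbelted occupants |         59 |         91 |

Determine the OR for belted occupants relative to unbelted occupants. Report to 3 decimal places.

0.549

odds, belted occupants = 21/59 = 0.3559
odds, unbelted occupants = 59/91 = 0.6484
OR = 0.3559 / 0.6484 = 0.549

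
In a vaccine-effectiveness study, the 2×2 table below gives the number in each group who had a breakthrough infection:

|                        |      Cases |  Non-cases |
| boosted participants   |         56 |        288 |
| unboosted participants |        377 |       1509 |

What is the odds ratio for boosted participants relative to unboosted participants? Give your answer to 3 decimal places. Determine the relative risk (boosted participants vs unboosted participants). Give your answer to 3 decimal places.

OR = 0.778; RR = 0.814

OR = (56 × 1509) / (288 × 377) = 84504/108576 ≈ 0.778
risk, boosted participants = 56/344 = 0.1628
risk, unboosted participants = 377/1886 = 0.1999
RR = 0.1628 / 0.1999 = 0.814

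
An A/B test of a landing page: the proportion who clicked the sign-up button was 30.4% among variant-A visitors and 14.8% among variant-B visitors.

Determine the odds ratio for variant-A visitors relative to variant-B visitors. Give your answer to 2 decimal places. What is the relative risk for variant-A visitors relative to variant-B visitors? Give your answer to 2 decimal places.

OR = 2.51; RR = 2.05

odds, variant-A visitors = 0.3040/0.6960 = 0.4368
odds, variant-B visitors = 0.1480/0.8520 = 0.1737
OR = 0.4368 / 0.1737 = 2.51
RR = 0.3040 / 0.1480 = 2.05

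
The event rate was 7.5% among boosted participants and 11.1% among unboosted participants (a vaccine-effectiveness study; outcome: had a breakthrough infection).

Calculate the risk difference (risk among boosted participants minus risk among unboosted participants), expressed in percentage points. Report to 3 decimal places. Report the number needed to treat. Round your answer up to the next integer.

risk difference = 0.0750 − 0.1110 = -0.0360 → -3.600 percentage points
absolute risk difference = 0.036000
1 / 0.036000 = 27.778 → round up → 28

RD = -3.600; NNT = 28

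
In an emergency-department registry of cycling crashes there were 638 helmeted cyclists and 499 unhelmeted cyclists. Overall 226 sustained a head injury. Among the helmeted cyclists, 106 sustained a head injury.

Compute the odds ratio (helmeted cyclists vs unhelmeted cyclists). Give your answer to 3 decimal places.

0.629

helmeted cyclists without the outcome: 638 − 106 = 532
unhelmeted cyclists with the outcome: 226 − 106 = 120
unhelmeted cyclists without the outcome: 499 − 120 = 379
OR = (106 × 379) / (532 × 120) = 40174/63840 ≈ 0.629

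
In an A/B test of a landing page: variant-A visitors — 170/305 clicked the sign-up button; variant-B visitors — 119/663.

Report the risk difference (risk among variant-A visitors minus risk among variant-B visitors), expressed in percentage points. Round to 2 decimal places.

risk, variant-A visitors = 170/305 = 0.5574
risk, variant-B visitors = 119/663 = 0.1795
risk difference = 0.5574 − 0.1795 = 0.3779 → 37.79 percentage points

37.79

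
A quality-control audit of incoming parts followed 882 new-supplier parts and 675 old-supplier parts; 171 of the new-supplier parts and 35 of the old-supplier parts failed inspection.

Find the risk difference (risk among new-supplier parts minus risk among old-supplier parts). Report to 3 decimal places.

0.142

risk, new-supplier parts = 171/882 = 0.1939
risk, old-supplier parts = 35/675 = 0.0519
risk difference = 0.1939 − 0.0519 = 0.142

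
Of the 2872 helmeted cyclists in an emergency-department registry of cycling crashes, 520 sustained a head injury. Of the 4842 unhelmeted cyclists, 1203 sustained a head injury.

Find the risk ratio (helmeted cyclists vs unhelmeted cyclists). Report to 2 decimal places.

RR = 0.73

risk, helmeted cyclists = 520/2872 = 0.1811
risk, unhelmeted cyclists = 1203/4842 = 0.2485
RR = 0.1811 / 0.2485 = 0.73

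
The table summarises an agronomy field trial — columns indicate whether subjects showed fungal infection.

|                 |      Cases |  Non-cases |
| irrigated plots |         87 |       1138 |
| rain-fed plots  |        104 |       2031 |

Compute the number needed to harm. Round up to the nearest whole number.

risk, irrigated plots = 87/1225 = 0.071020
risk, rain-fed plots = 104/2135 = 0.048712
absolute risk difference = 0.022308
1 / 0.022308 = 44.827 → round up → 45

NNH ≈ 45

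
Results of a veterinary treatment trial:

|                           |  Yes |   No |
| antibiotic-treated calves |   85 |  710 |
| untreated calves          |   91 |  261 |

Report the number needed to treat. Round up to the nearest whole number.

NNT: 7

risk, antibiotic-treated calves = 85/795 = 0.106918
risk, untreated calves = 91/352 = 0.258523
absolute risk difference = 0.151604
1 / 0.151604 = 6.596 → round up → 7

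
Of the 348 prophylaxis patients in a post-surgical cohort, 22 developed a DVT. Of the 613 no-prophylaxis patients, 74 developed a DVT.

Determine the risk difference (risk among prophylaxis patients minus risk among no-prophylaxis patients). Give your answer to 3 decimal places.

RD ≈ -0.057

risk, prophylaxis patients = 22/348 = 0.0632
risk, no-prophylaxis patients = 74/613 = 0.1207
risk difference = 0.0632 − 0.1207 = -0.057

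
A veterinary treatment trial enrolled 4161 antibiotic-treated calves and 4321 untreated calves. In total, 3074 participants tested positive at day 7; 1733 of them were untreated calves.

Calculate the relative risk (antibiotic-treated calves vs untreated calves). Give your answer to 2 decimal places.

0.80

antibiotic-treated calves with the outcome: 3074 − 1733 = 1341
antibiotic-treated calves without the outcome: 4161 − 1341 = 2820
untreated calves without the outcome: 4321 − 1733 = 2588
risk, antibiotic-treated calves = 1341/4161 = 0.3223
risk, untreated calves = 1733/4321 = 0.4011
RR = 0.3223 / 0.4011 = 0.80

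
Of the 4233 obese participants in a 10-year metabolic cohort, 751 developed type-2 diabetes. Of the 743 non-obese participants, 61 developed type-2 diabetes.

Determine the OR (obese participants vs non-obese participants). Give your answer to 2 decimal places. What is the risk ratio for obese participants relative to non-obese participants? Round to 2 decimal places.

OR = 2.41; RR = 2.16

OR = (751 × 682) / (3482 × 61) = 512182/212402 ≈ 2.41
risk, obese participants = 751/4233 = 0.1774
risk, non-obese participants = 61/743 = 0.0821
RR = 0.1774 / 0.0821 = 2.16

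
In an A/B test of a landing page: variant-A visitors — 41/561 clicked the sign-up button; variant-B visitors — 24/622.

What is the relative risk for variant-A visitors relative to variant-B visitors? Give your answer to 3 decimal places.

risk, variant-A visitors = 41/561 = 0.07308
risk, variant-B visitors = 24/622 = 0.03859
RR = 0.07308 / 0.03859 = 1.894

1.894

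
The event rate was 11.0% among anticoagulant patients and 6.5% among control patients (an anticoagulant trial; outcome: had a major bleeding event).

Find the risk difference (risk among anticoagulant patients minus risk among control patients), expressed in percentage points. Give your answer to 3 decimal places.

risk difference = 0.1100 − 0.0650 = 0.0450 → 4.500 percentage points

RD: 4.500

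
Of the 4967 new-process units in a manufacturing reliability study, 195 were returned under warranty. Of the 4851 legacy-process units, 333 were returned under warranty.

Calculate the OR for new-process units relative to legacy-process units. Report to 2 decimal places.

OR = (195 × 4518) / (4772 × 333) = 881010/1589076 ≈ 0.55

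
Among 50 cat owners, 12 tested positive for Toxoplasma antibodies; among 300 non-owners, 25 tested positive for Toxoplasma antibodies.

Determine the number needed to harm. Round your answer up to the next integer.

risk, cat owners = 12/50 = 0.240000
risk, non-owners = 25/300 = 0.083333
absolute risk difference = 0.156667
1 / 0.156667 = 6.383 → round up → 7

NNH: 7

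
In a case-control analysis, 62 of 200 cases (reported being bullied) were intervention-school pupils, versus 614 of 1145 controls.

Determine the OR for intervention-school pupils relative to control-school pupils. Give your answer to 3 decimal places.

OR = (62 × 531) / (614 × 138) = 32922/84732 ≈ 0.389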